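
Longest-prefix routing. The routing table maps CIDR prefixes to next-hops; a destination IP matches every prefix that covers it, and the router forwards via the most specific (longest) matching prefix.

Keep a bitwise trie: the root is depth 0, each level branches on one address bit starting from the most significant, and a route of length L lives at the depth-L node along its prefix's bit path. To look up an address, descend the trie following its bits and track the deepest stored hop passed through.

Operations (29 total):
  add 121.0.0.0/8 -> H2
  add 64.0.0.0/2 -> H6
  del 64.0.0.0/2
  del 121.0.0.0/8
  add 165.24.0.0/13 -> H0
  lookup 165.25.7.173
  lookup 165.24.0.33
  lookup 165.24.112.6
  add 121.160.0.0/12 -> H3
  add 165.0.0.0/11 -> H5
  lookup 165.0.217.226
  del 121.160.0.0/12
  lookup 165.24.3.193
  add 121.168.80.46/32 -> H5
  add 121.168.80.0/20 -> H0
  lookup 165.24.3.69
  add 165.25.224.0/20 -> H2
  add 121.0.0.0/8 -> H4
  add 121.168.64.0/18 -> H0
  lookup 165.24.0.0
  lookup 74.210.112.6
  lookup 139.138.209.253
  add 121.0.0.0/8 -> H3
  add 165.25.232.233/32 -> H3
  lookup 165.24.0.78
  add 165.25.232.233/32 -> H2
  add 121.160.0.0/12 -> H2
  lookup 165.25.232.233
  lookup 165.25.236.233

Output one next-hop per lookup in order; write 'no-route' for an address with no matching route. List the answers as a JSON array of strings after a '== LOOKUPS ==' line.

Apply in order:
  + 121.0.0.0/8 (H2) depth=8
  + 64.0.0.0/2 (H6) depth=2
  del 64.0.0.0/2 (clear depth 2)
  del 121.0.0.0/8 (clear depth 8)
  + 165.24.0.0/13 (H0) depth=13
  Q 165.25.7.173: descend 1010010100011 ; hops seen [H0] ; pick H0
  Q 165.24.0.33: descend 1010010100011 ; hops seen [H0] ; pick H0
  Q 165.24.112.6: descend 1010010100011 ; hops seen [H0] ; pick H0
  + 121.160.0.0/12 (H3) depth=12
  + 165.0.0.0/11 (H5) depth=11
  Q 165.0.217.226: descend 10100101000 ; hops seen [H5] ; pick H5
  del 121.160.0.0/12 (clear depth 12)
  Q 165.24.3.193: descend 1010010100011 ; hops seen [H5,H0] ; pick H0
  + 121.168.80.46/32 (H5) depth=32
  + 121.168.80.0/20 (H0) depth=20
  Q 165.24.3.69: descend 1010010100011 ; hops seen [H5,H0] ; pick H0
  + 165.25.224.0/20 (H2) depth=20
  + 121.0.0.0/8 (H4) depth=8
  + 121.168.64.0/18 (H0) depth=18
  Q 165.24.0.0: descend 101001010001100 ; hops seen [H5,H0] ; pick H0
  Q 74.210.112.6: descend 01 ; hops seen [∅] ; pick no-route
  Q 139.138.209.253: descend 10 ; hops seen [∅] ; pick no-route
  + 121.0.0.0/8 (H3) depth=8
  + 165.25.232.233/32 (H3) depth=32
  Q 165.24.0.78: descend 101001010001100 ; hops seen [H5,H0] ; pick H0
  + 165.25.232.233/32 (H2) depth=32
  + 121.160.0.0/12 (H2) depth=12
  Q 165.25.232.233: descend 10100101000110011110100011101001 ; hops seen [H5,H0,H2,H2] ; pick H2
  Q 165.25.236.233: descend 101001010001100111101 ; hops seen [H5,H0,H2] ; pick H2

== LOOKUPS ==
["H0","H0","H0","H5","H0","H0","H0","no-route","no-route","H0","H2","H2"]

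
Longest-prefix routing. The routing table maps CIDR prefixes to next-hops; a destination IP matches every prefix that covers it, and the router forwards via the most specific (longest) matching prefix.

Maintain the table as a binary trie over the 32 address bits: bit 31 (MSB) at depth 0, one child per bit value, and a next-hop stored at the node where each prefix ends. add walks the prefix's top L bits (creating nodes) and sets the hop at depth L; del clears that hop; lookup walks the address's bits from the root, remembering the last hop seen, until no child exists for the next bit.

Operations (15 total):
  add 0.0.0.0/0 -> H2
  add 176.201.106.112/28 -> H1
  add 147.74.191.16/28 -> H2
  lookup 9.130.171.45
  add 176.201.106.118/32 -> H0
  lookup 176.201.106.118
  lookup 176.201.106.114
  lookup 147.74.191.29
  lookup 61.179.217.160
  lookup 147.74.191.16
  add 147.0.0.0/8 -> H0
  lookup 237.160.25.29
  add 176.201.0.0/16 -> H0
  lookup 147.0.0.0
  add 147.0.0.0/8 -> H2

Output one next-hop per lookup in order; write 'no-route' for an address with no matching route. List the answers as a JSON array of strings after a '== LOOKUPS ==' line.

Apply in order:
  add 0.0.0.0/0 -> H2 at depth 0
  add 176.201.106.112/28 -> H1 at depth 28
  add 147.74.191.16/28 -> H2 at depth 28
  Q 9.130.171.45: descend ε ; hops seen [H2] ; pick H2
  add 176.201.106.118/32 -> H0 at depth 32
  Q 176.201.106.118: descend 10110000110010010110101001110110 ; hops seen [H2,H1,H0] ; pick H0
  Q 176.201.106.114: descend 10110000110010010110101001110 ; hops seen [H2,H1] ; pick H1
  Q 147.74.191.29: descend 1001001101001010101111110001 ; hops seen [H2,H2] ; pick H2
  Q 61.179.217.160: descend ε ; hops seen [H2] ; pick H2
  Q 147.74.191.16: descend 1001001101001010101111110001 ; hops seen [H2,H2] ; pick H2
  add 147.0.0.0/8 -> H0 at depth 8
  Q 237.160.25.29: descend 1 ; hops seen [H2] ; pick H2
  add 176.201.0.0/16 -> H0 at depth 16
  Q 147.0.0.0: descend 100100110 ; hops seen [H2,H0] ; pick H0
  add 147.0.0.0/8 -> H2 at depth 8

== LOOKUPS ==
["H2","H0","H1","H2","H2","H2","H2","H0"]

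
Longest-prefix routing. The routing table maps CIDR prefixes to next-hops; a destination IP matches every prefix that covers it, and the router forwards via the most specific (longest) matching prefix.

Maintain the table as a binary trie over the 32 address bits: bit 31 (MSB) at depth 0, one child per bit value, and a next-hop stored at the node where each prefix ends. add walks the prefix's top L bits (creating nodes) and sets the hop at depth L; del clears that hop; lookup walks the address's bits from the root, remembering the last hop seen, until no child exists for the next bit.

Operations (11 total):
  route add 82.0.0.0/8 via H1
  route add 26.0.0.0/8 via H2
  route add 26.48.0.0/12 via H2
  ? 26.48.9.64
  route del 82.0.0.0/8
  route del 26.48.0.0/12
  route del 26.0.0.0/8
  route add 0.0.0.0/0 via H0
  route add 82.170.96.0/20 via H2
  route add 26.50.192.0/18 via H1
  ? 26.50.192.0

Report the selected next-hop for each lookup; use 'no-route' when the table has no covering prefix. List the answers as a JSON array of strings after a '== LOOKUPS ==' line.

Process each operation:
  add 82.0.0.0/8 -> H1 at depth 8
  add 26.0.0.0/8 -> H2 at depth 8
  add 26.48.0.0/12 -> H2 at depth 12
  Q 26.48.9.64: descend 000110100011 ; hops seen [H2,H2] ; pick H2
  del 82.0.0.0/8 (clear depth 8)
  del 26.48.0.0/12 (clear depth 12)
  del 26.0.0.0/8 (clear depth 8)
  add 0.0.0.0/0 -> H0 at depth 0
  add 82.170.96.0/20 -> H2 at depth 20
  add 26.50.192.0/18 -> H1 at depth 18
  Q 26.50.192.0: descend 000110100011001011 ; hops seen [H0,H1] ; pick H1

== LOOKUPS ==
["H2","H1"]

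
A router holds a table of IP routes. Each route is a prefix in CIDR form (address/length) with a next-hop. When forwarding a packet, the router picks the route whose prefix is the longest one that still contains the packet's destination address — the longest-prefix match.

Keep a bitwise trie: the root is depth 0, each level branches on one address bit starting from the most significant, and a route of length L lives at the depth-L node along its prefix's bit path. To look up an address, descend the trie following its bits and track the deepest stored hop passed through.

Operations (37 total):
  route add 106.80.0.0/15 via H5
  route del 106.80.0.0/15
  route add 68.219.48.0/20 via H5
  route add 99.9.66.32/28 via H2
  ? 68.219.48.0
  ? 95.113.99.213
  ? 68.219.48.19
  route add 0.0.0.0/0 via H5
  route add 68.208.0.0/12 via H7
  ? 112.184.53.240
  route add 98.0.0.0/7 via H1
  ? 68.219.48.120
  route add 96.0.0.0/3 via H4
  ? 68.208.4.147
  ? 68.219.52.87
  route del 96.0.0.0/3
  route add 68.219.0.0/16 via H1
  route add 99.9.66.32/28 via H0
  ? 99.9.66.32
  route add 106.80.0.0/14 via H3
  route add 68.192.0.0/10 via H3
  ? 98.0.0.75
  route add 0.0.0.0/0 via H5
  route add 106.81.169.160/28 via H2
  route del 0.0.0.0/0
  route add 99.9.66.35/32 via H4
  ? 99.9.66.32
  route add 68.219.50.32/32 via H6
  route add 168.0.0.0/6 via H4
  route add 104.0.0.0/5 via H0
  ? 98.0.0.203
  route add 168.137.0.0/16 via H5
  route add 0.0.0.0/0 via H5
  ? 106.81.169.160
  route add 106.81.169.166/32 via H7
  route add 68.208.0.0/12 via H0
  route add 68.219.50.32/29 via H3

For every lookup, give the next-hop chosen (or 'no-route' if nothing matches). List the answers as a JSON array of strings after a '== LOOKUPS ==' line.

Apply in order:
  + 106.80.0.0/15 (H5) depth=15
  del 106.80.0.0/15 (clear depth 15)
  + 68.219.48.0/20 (H5) depth=20
  + 99.9.66.32/28 (H2) depth=28
  ? 68.219.48.0  path d0:-→d1:-→d2:-→d3:-→d4:-→d5:-→d6:-→d7:-→d8:-→d9:-→d10:-→d11:-→d12:-→d13:-→d14:-→d15:-→d16:-→d17:-→d18:-→d19:-→d20:H5  best=H5
  ? 95.113.99.213  path d0:-→d1:-→d2:-→d3:-  best=no-route
  ? 68.219.48.19  path d0:-→d1:-→d2:-→d3:-→d4:-→d5:-→d6:-→d7:-→d8:-→d9:-→d10:-→d11:-→d12:-→d13:-→d14:-→d15:-→d16:-→d17:-→d18:-→d19:-→d20:H5  best=H5
  + 0.0.0.0/0 (H5) depth=0
  + 68.208.0.0/12 (H7) depth=12
  ? 112.184.53.240  path d0:H5→d1:-→d2:-→d3:-  best=H5
  + 98.0.0.0/7 (H1) depth=7
  ? 68.219.48.120  path d0:H5→d1:-→d2:-→d3:-→d4:-→d5:-→d6:-→d7:-→d8:-→d9:-→d10:-→d11:-→d12:H7→d13:-→d14:-→d15:-→d16:-→d17:-→d18:-→d19:-→d20:H5  best=H5
  + 96.0.0.0/3 (H4) depth=3
  ? 68.208.4.147  path d0:H5→d1:-→d2:-→d3:-→d4:-→d5:-→d6:-→d7:-→d8:-→d9:-→d10:-→d11:-→d12:H7  best=H7
  ? 68.219.52.87  path d0:H5→d1:-→d2:-→d3:-→d4:-→d5:-→d6:-→d7:-→d8:-→d9:-→d10:-→d11:-→d12:H7→d13:-→d14:-→d15:-→d16:-→d17:-→d18:-→d19:-→d20:H5  best=H5
  del 96.0.0.0/3 (clear depth 3)
  + 68.219.0.0/16 (H1) depth=16
  + 99.9.66.32/28 (H0) depth=28
  ? 99.9.66.32  path d0:H5→d1:-→d2:-→d3:-→d4:-→d5:-→d6:-→d7:H1→d8:-→d9:-→d10:-→d11:-→d12:-→d13:-→d14:-→d15:-→d16:-→d17:-→d18:-→d19:-→d20:-→d21:-→d22:-→d23:-→d24:-→d25:-→d26:-→d27:-→d28:H0  best=H0
  + 106.80.0.0/14 (H3) depth=14
  + 68.192.0.0/10 (H3) depth=10
  ? 98.0.0.75  path d0:H5→d1:-→d2:-→d3:-→d4:-→d5:-→d6:-→d7:H1  best=H1
  + 0.0.0.0/0 (H5) depth=0
  + 106.81.169.160/28 (H2) depth=28
  del 0.0.0.0/0 (clear depth 0)
  + 99.9.66.35/32 (H4) depth=32
  ? 99.9.66.32  path d0:-→d1:-→d2:-→d3:-→d4:-→d5:-→d6:-→d7:H1→d8:-→d9:-→d10:-→d11:-→d12:-→d13:-→d14:-→d15:-→d16:-→d17:-→d18:-→d19:-→d20:-→d21:-→d22:-→d23:-→d24:-→d25:-→d26:-→d27:-→d28:H0→d29:-→d30:-  best=H0
  + 68.219.50.32/32 (H6) depth=32
  + 168.0.0.0/6 (H4) depth=6
  + 104.0.0.0/5 (H0) depth=5
  ? 98.0.0.203  path d0:-→d1:-→d2:-→d3:-→d4:-→d5:-→d6:-→d7:H1  best=H1
  + 168.137.0.0/16 (H5) depth=16
  + 0.0.0.0/0 (H5) depth=0
  ? 106.81.169.160  path d0:H5→d1:-→d2:-→d3:-→d4:-→d5:H0→d6:-→d7:-→d8:-→d9:-→d10:-→d11:-→d12:-→d13:-→d14:H3→d15:-→d16:-→d17:-→d18:-→d19:-→d20:-→d21:-→d22:-→d23:-→d24:-→d25:-→d26:-→d27:-→d28:H2  best=H2
  + 106.81.169.166/32 (H7) depth=32
  + 68.208.0.0/12 (H0) depth=12
  + 68.219.50.32/29 (H3) depth=29

== LOOKUPS ==
["H5","no-route","H5","H5","H5","H7","H5","H0","H1","H0","H1","H2"]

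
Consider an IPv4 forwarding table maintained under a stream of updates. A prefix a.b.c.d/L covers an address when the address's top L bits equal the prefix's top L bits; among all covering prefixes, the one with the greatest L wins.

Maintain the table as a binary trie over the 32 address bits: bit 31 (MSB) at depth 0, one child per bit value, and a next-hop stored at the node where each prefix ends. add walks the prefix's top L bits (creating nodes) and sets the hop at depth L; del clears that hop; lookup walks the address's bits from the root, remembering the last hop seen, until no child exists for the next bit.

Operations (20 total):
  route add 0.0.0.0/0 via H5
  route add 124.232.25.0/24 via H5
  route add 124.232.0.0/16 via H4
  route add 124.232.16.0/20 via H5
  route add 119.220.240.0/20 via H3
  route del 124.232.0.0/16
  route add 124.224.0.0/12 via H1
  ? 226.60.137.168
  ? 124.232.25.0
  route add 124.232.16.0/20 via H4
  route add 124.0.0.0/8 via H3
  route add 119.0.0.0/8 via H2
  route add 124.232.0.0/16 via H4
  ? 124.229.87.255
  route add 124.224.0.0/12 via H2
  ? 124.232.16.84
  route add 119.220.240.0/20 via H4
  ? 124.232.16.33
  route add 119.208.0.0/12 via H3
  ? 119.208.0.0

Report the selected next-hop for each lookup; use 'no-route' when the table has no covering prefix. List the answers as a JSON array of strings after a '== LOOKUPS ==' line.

Trace:
  add 0.0.0.0/0 -> H5 at depth 0
  add 124.232.25.0/24 -> H5 at depth 24
  add 124.232.0.0/16 -> H4 at depth 16
  add 124.232.16.0/20 -> H5 at depth 20
  add 119.220.240.0/20 -> H3 at depth 20
  - 124.232.0.0/16 clear@16
  add 124.224.0.0/12 -> H1 at depth 12
  ? 226.60.137.168  path d0:H5  best=H5
  ? 124.232.25.0  path d0:H5→d1:-→d2:-→d3:-→d4:-→d5:-→d6:-→d7:-→d8:-→d9:-→d10:-→d11:-→d12:H1→d13:-→d14:-→d15:-→d16:-→d17:-→d18:-→d19:-→d20:H5→d21:-→d22:-→d23:-→d24:H5  best=H5
  add 124.232.16.0/20 -> H4 at depth 20
  add 124.0.0.0/8 -> H3 at depth 8
  add 119.0.0.0/8 -> H2 at depth 8
  add 124.232.0.0/16 -> H4 at depth 16
  ? 124.229.87.255  path d0:H5→d1:-→d2:-→d3:-→d4:-→d5:-→d6:-→d7:-→d8:H3→d9:-→d10:-→d11:-→d12:H1  best=H1
  add 124.224.0.0/12 -> H2 at depth 12
  ? 124.232.16.84  path d0:H5→d1:-→d2:-→d3:-→d4:-→d5:-→d6:-→d7:-→d8:H3→d9:-→d10:-→d11:-→d12:H2→d13:-→d14:-→d15:-→d16:H4→d17:-→d18:-→d19:-→d20:H4  best=H4
  add 119.220.240.0/20 -> H4 at depth 20
  ? 124.232.16.33  path d0:H5→d1:-→d2:-→d3:-→d4:-→d5:-→d6:-→d7:-→d8:H3→d9:-→d10:-→d11:-→d12:H2→d13:-→d14:-→d15:-→d16:H4→d17:-→d18:-→d19:-→d20:H4  best=H4
  add 119.208.0.0/12 -> H3 at depth 12
  ? 119.208.0.0  path d0:H5→d1:-→d2:-→d3:-→d4:-→d5:-→d6:-→d7:-→d8:H2→d9:-→d10:-→d11:-→d12:H3  best=H3

== LOOKUPS ==
["H5","H5","H1","H4","H4","H3"]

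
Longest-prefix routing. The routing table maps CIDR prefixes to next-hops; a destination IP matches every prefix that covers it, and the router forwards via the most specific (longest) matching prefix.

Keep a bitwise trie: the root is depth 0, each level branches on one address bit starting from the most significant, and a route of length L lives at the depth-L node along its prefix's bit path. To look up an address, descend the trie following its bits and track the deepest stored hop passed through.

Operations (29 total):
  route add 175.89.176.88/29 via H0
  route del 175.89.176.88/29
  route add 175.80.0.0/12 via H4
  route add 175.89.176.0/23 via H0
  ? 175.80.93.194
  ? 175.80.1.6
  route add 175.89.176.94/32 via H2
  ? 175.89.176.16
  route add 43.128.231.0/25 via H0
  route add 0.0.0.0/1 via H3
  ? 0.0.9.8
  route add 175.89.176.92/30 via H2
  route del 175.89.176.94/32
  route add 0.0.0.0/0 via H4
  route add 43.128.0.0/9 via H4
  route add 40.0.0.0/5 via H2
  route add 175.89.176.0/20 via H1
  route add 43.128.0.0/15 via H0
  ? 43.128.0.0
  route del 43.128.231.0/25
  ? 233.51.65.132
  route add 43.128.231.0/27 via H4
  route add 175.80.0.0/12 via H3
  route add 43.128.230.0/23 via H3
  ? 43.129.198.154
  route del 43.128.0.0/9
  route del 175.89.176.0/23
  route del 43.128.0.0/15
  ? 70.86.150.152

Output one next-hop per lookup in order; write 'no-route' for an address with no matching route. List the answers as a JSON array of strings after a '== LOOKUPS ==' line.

Apply in order:
  + 175.89.176.88/29 (H0) depth=29
  del 175.89.176.88/29 (clear depth 29)
  + 175.80.0.0/12 (H4) depth=12
  + 175.89.176.0/23 (H0) depth=23
  lookup 175.80.93.194: bits 101011110101 walk d0:-→d1:-→d2:-→d3:-→d4:-→d5:-→d6:-→d7:-→d8:-→d9:-→d10:-→d11:-→d12:H4 -> H4
  lookup 175.80.1.6: bits 101011110101 walk d0:-→d1:-→d2:-→d3:-→d4:-→d5:-→d6:-→d7:-→d8:-→d9:-→d10:-→d11:-→d12:H4 -> H4
  + 175.89.176.94/32 (H2) depth=32
  lookup 175.89.176.16: bits 1010111101011001101100000 walk d0:-→d1:-→d2:-→d3:-→d4:-→d5:-→d6:-→d7:-→d8:-→d9:-→d10:-→d11:-→d12:H4→d13:-→d14:-→d15:-→d16:-→d17:-→d18:-→d19:-→d20:-→d21:-→d22:-→d23:H0→d24:-→d25:- -> H0
  + 43.128.231.0/25 (H0) depth=25
  + 0.0.0.0/1 (H3) depth=1
  lookup 0.0.9.8: bits 00 walk d0:-→d1:H3→d2:- -> H3
  + 175.89.176.92/30 (H2) depth=30
  del 175.89.176.94/32 (clear depth 32)
  + 0.0.0.0/0 (H4) depth=0
  + 43.128.0.0/9 (H4) depth=9
  + 40.0.0.0/5 (H2) depth=5
  + 175.89.176.0/20 (H1) depth=20
  + 43.128.0.0/15 (H0) depth=15
  lookup 43.128.0.0: bits 0010101110000000 walk d0:H4→d1:H3→d2:-→d3:-→d4:-→d5:H2→d6:-→d7:-→d8:-→d9:H4→d10:-→d11:-→d12:-→d13:-→d14:-→d15:H0→d16:- -> H0
  del 43.128.231.0/25 (clear depth 25)
  lookup 233.51.65.132: bits 1 walk d0:H4→d1:- -> H4
  + 43.128.231.0/27 (H4) depth=27
  + 175.80.0.0/12 (H3) depth=12
  + 43.128.230.0/23 (H3) depth=23
  lookup 43.129.198.154: bits 001010111000000 walk d0:H4→d1:H3→d2:-→d3:-→d4:-→d5:H2→d6:-→d7:-→d8:-→d9:H4→d10:-→d11:-→d12:-→d13:-→d14:-→d15:H0 -> H0
  del 43.128.0.0/9 (clear depth 9)
  del 175.89.176.0/23 (clear depth 23)
  del 43.128.0.0/15 (clear depth 15)
  lookup 70.86.150.152: bits 0 walk d0:H4→d1:H3 -> H3

== LOOKUPS ==
["H4","H4","H0","H3","H0","H4","H0","H3"]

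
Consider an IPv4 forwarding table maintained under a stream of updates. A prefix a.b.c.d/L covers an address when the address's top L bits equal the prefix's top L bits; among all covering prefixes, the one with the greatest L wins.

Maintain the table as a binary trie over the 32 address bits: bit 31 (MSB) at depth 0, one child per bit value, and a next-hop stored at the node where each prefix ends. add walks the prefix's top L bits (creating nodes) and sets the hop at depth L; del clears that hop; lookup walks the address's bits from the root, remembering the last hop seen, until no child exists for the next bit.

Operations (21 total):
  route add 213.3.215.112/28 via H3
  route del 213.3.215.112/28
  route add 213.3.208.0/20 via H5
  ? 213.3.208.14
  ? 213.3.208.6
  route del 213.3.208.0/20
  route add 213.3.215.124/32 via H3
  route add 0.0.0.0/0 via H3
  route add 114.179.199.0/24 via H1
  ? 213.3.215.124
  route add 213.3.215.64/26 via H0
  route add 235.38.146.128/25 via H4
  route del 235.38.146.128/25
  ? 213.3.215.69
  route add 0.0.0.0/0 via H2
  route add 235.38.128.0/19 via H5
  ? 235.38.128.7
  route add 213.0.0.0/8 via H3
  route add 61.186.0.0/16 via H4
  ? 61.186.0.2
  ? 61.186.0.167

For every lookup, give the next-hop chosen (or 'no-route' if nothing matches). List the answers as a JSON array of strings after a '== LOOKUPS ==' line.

Process each operation:
  + 213.3.215.112/28 (H3) depth=28
  - 213.3.215.112/28 clear@28
  + 213.3.208.0/20 (H5) depth=20
  lookup 213.3.208.14: bits 110101010000001111010 walk d0:-→d1:-→d2:-→d3:-→d4:-→d5:-→d6:-→d7:-→d8:-→d9:-→d10:-→d11:-→d12:-→d13:-→d14:-→d15:-→d16:-→d17:-→d18:-→d19:-→d20:H5→d21:- -> H5
  lookup 213.3.208.6: bits 110101010000001111010 walk d0:-→d1:-→d2:-→d3:-→d4:-→d5:-→d6:-→d7:-→d8:-→d9:-→d10:-→d11:-→d12:-→d13:-→d14:-→d15:-→d16:-→d17:-→d18:-→d19:-→d20:H5→d21:- -> H5
  - 213.3.208.0/20 clear@20
  + 213.3.215.124/32 (H3) depth=32
  + 0.0.0.0/0 (H3) depth=0
  + 114.179.199.0/24 (H1) depth=24
  lookup 213.3.215.124: bits 11010101000000111101011101111100 walk d0:H3→d1:-→d2:-→d3:-→d4:-→d5:-→d6:-→d7:-→d8:-→d9:-→d10:-→d11:-→d12:-→d13:-→d14:-→d15:-→d16:-→d17:-→d18:-→d19:-→d20:-→d21:-→d22:-→d23:-→d24:-→d25:-→d26:-→d27:-→d28:-→d29:-→d30:-→d31:-→d32:H3 -> H3
  + 213.3.215.64/26 (H0) depth=26
  + 235.38.146.128/25 (H4) depth=25
  - 235.38.146.128/25 clear@25
  lookup 213.3.215.69: bits 11010101000000111101011101 walk d0:H3→d1:-→d2:-→d3:-→d4:-→d5:-→d6:-→d7:-→d8:-→d9:-→d10:-→d11:-→d12:-→d13:-→d14:-→d15:-→d16:-→d17:-→d18:-→d19:-→d20:-→d21:-→d22:-→d23:-→d24:-→d25:-→d26:H0 -> H0
  + 0.0.0.0/0 (H2) depth=0
  + 235.38.128.0/19 (H5) depth=19
  lookup 235.38.128.7: bits 1110101100100110100 walk d0:H2→d1:-→d2:-→d3:-→d4:-→d5:-→d6:-→d7:-→d8:-→d9:-→d10:-→d11:-→d12:-→d13:-→d14:-→d15:-→d16:-→d17:-→d18:-→d19:H5 -> H5
  + 213.0.0.0/8 (H3) depth=8
  + 61.186.0.0/16 (H4) depth=16
  lookup 61.186.0.2: bits 0011110110111010 walk d0:H2→d1:-→d2:-→d3:-→d4:-→d5:-→d6:-→d7:-→d8:-→d9:-→d10:-→d11:-→d12:-→d13:-→d14:-→d15:-→d16:H4 -> H4
  lookup 61.186.0.167: bits 0011110110111010 walk d0:H2→d1:-→d2:-→d3:-→d4:-→d5:-→d6:-→d7:-→d8:-→d9:-→d10:-→d11:-→d12:-→d13:-→d14:-→d15:-→d16:H4 -> H4

== LOOKUPS ==
["H5","H5","H3","H0","H5","H4","H4"]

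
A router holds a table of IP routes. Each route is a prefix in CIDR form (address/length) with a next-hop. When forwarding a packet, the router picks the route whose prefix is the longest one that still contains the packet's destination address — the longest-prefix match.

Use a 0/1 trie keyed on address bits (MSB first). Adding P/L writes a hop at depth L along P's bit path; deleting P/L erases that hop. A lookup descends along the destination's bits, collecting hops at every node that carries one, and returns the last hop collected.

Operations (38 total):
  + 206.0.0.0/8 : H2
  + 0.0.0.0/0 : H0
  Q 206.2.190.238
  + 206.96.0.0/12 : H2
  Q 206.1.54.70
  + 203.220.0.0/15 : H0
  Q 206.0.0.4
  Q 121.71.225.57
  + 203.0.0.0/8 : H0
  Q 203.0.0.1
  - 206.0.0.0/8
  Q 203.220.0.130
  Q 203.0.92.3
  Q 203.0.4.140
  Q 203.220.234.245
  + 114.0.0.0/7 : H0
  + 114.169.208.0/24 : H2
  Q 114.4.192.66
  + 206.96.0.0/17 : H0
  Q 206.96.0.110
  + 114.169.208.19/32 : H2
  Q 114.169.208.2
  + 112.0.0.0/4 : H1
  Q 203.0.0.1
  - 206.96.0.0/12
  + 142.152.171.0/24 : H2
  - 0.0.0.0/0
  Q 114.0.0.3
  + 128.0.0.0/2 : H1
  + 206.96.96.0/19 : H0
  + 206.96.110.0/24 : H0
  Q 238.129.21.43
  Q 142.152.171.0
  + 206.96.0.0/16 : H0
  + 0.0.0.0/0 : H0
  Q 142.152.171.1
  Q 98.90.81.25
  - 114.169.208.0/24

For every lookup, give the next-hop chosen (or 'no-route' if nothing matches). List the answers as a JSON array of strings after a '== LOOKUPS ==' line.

Trace:
  + 206.0.0.0/8 (H2) depth=8
  + 0.0.0.0/0 (H0) depth=0
  Q 206.2.190.238: descend 11001110 ; hops seen [H0,H2] ; pick H2
  + 206.96.0.0/12 (H2) depth=12
  Q 206.1.54.70: descend 110011100 ; hops seen [H0,H2] ; pick H2
  + 203.220.0.0/15 (H0) depth=15
  Q 206.0.0.4: descend 110011100 ; hops seen [H0,H2] ; pick H2
  Q 121.71.225.57: descend ε ; hops seen [H0] ; pick H0
  + 203.0.0.0/8 (H0) depth=8
  Q 203.0.0.1: descend 11001011 ; hops seen [H0,H0] ; pick H0
  del 206.0.0.0/8 (clear depth 8)
  Q 203.220.0.130: descend 110010111101110 ; hops seen [H0,H0,H0] ; pick H0
  Q 203.0.92.3: descend 11001011 ; hops seen [H0,H0] ; pick H0
  Q 203.0.4.140: descend 11001011 ; hops seen [H0,H0] ; pick H0
  Q 203.220.234.245: descend 110010111101110 ; hops seen [H0,H0,H0] ; pick H0
  + 114.0.0.0/7 (H0) depth=7
  + 114.169.208.0/24 (H2) depth=24
  Q 114.4.192.66: descend 01110010 ; hops seen [H0,H0] ; pick H0
  + 206.96.0.0/17 (H0) depth=17
  Q 206.96.0.110: descend 11001110011000000 ; hops seen [H0,H2,H0] ; pick H0
  + 114.169.208.19/32 (H2) depth=32
  Q 114.169.208.2: descend 011100101010100111010000000 ; hops seen [H0,H0,H2] ; pick H2
  + 112.0.0.0/4 (H1) depth=4
  Q 203.0.0.1: descend 11001011 ; hops seen [H0,H0] ; pick H0
  del 206.96.0.0/12 (clear depth 12)
  + 142.152.171.0/24 (H2) depth=24
  del 0.0.0.0/0 (clear depth 0)
  Q 114.0.0.3: descend 01110010 ; hops seen [H1,H0] ; pick H0
  + 128.0.0.0/2 (H1) depth=2
  + 206.96.96.0/19 (H0) depth=19
  + 206.96.110.0/24 (H0) depth=24
  Q 238.129.21.43: descend 11 ; hops seen [∅] ; pick no-route
  Q 142.152.171.0: descend 100011101001100010101011 ; hops seen [H1,H2] ; pick H2
  + 206.96.0.0/16 (H0) depth=16
  + 0.0.0.0/0 (H0) depth=0
  Q 142.152.171.1: descend 100011101001100010101011 ; hops seen [H0,H1,H2] ; pick H2
  Q 98.90.81.25: descend 011 ; hops seen [H0] ; pick H0
  del 114.169.208.0/24 (clear depth 24)

== LOOKUPS ==
["H2","H2","H2","H0","H0","H0","H0","H0","H0","H0","H0","H2","H0","H0","no-route","H2","H2","H0"]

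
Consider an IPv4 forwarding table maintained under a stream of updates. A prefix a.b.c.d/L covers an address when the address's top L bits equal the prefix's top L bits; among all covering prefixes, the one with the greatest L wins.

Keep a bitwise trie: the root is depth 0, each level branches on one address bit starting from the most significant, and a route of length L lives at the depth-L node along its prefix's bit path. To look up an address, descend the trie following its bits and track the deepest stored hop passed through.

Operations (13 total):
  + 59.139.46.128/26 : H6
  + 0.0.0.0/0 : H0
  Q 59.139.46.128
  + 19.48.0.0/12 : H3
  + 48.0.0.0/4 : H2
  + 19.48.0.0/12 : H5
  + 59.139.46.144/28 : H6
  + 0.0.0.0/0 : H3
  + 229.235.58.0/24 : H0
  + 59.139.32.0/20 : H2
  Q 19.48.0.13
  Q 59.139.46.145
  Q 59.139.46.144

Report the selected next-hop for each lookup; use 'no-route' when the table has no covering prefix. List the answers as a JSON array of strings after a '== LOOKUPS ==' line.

Trace:
  + 59.139.46.128/26 (H6) depth=26
  + 0.0.0.0/0 (H0) depth=0
  lookup 59.139.46.128: bits 00111011100010110010111010 walk d0:H0→d1:-→d2:-→d3:-→d4:-→d5:-→d6:-→d7:-→d8:-→d9:-→d10:-→d11:-→d12:-→d13:-→d14:-→d15:-→d16:-→d17:-→d18:-→d19:-→d20:-→d21:-→d22:-→d23:-→d24:-→d25:-→d26:H6 -> H6
  + 19.48.0.0/12 (H3) depth=12
  + 48.0.0.0/4 (H2) depth=4
  + 19.48.0.0/12 (H5) depth=12
  + 59.139.46.144/28 (H6) depth=28
  + 0.0.0.0/0 (H3) depth=0
  + 229.235.58.0/24 (H0) depth=24
  + 59.139.32.0/20 (H2) depth=20
  lookup 19.48.0.13: bits 000100110011 walk d0:H3→d1:-→d2:-→d3:-→d4:-→d5:-→d6:-→d7:-→d8:-→d9:-→d10:-→d11:-→d12:H5 -> H5
  lookup 59.139.46.145: bits 0011101110001011001011101001 walk d0:H3→d1:-→d2:-→d3:-→d4:H2→d5:-→d6:-→d7:-→d8:-→d9:-→d10:-→d11:-→d12:-→d13:-→d14:-→d15:-→d16:-→d17:-→d18:-→d19:-→d20:H2→d21:-→d22:-→d23:-→d24:-→d25:-→d26:H6→d27:-→d28:H6 -> H6
  lookup 59.139.46.144: bits 0011101110001011001011101001 walk d0:H3→d1:-→d2:-→d3:-→d4:H2→d5:-→d6:-→d7:-→d8:-→d9:-→d10:-→d11:-→d12:-→d13:-→d14:-→d15:-→d16:-→d17:-→d18:-→d19:-→d20:H2→d21:-→d22:-→d23:-→d24:-→d25:-→d26:H6→d27:-→d28:H6 -> H6

== LOOKUPS ==
["H6","H5","H6","H6"]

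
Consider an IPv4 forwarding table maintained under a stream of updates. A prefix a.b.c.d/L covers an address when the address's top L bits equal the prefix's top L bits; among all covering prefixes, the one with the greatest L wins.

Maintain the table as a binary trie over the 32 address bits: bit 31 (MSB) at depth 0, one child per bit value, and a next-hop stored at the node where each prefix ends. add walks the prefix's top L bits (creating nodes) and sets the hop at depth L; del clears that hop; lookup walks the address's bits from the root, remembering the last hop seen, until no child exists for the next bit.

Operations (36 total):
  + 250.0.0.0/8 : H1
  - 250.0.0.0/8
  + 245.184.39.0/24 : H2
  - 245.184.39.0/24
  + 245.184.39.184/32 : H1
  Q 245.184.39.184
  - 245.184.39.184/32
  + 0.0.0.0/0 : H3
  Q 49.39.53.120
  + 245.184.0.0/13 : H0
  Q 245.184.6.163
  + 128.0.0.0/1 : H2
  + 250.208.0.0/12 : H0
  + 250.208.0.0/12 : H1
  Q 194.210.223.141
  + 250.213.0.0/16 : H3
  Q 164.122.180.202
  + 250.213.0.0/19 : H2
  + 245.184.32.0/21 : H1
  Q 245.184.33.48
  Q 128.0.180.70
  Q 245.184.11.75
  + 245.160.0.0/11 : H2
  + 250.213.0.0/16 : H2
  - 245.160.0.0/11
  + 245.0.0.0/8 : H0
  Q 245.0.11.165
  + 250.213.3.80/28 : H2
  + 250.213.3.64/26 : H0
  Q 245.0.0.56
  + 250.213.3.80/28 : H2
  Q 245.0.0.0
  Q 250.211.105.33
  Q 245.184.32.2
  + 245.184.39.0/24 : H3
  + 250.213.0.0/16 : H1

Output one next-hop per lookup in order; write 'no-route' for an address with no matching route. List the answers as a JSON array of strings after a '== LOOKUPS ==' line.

Process each operation:
  + 250.0.0.0/8 (H1) depth=8
  - 250.0.0.0/8 clear@8
  + 245.184.39.0/24 (H2) depth=24
  - 245.184.39.0/24 clear@24
  + 245.184.39.184/32 (H1) depth=32
  Q 245.184.39.184: descend 11110101101110000010011110111000 ; hops seen [H1] ; pick H1
  - 245.184.39.184/32 clear@32
  + 0.0.0.0/0 (H3) depth=0
  Q 49.39.53.120: descend ε ; hops seen [H3] ; pick H3
  + 245.184.0.0/13 (H0) depth=13
  Q 245.184.6.163: descend 111101011011100000 ; hops seen [H3,H0] ; pick H0
  + 128.0.0.0/1 (H2) depth=1
  + 250.208.0.0/12 (H0) depth=12
  + 250.208.0.0/12 (H1) depth=12
  Q 194.210.223.141: descend 11 ; hops seen [H3,H2] ; pick H2
  + 250.213.0.0/16 (H3) depth=16
  Q 164.122.180.202: descend 1 ; hops seen [H3,H2] ; pick H2
  + 250.213.0.0/19 (H2) depth=19
  + 245.184.32.0/21 (H1) depth=21
  Q 245.184.33.48: descend 111101011011100000100 ; hops seen [H3,H2,H0,H1] ; pick H1
  Q 128.0.180.70: descend 1 ; hops seen [H3,H2] ; pick H2
  Q 245.184.11.75: descend 111101011011100000 ; hops seen [H3,H2,H0] ; pick H0
  + 245.160.0.0/11 (H2) depth=11
  + 250.213.0.0/16 (H2) depth=16
  - 245.160.0.0/11 clear@11
  + 245.0.0.0/8 (H0) depth=8
  Q 245.0.11.165: descend 11110101 ; hops seen [H3,H2,H0] ; pick H0
  + 250.213.3.80/28 (H2) depth=28
  + 250.213.3.64/26 (H0) depth=26
  Q 245.0.0.56: descend 11110101 ; hops seen [H3,H2,H0] ; pick H0
  + 250.213.3.80/28 (H2) depth=28
  Q 245.0.0.0: descend 11110101 ; hops seen [H3,H2,H0] ; pick H0
  Q 250.211.105.33: descend 1111101011010 ; hops seen [H3,H2,H1] ; pick H1
  Q 245.184.32.2: descend 111101011011100000100 ; hops seen [H3,H2,H0,H0,H1] ; pick H1
  + 245.184.39.0/24 (H3) depth=24
  + 250.213.0.0/16 (H1) depth=16

== LOOKUPS ==
["H1","H3","H0","H2","H2","H1","H2","H0","H0","H0","H0","H1","H1"]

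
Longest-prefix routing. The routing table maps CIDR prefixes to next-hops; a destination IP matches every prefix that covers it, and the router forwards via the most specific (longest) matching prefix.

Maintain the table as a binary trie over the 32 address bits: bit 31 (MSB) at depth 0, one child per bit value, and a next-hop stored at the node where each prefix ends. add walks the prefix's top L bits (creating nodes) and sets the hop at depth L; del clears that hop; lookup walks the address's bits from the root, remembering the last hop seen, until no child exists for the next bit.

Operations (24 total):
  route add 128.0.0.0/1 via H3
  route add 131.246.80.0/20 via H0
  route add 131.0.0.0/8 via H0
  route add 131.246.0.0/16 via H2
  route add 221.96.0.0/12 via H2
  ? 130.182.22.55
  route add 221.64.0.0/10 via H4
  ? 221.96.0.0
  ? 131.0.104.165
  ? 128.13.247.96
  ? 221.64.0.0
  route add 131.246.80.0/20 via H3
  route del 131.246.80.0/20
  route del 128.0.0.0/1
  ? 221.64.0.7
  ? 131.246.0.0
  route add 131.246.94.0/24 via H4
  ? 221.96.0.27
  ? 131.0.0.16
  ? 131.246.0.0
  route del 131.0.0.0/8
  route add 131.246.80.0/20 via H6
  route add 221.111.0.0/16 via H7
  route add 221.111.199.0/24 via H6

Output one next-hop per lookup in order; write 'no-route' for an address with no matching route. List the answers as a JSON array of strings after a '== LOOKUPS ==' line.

Apply in order:
  add 128.0.0.0/1 -> H3 at depth 1
  add 131.246.80.0/20 -> H0 at depth 20
  add 131.0.0.0/8 -> H0 at depth 8
  add 131.246.0.0/16 -> H2 at depth 16
  add 221.96.0.0/12 -> H2 at depth 12
  lookup 130.182.22.55: bits 1000001 walk d0:-→d1:H3→d2:-→d3:-→d4:-→d5:-→d6:-→d7:- -> H3
  add 221.64.0.0/10 -> H4 at depth 10
  lookup 221.96.0.0: bits 110111010110 walk d0:-→d1:H3→d2:-→d3:-→d4:-→d5:-→d6:-→d7:-→d8:-→d9:-→d10:H4→d11:-→d12:H2 -> H2
  lookup 131.0.104.165: bits 10000011 walk d0:-→d1:H3→d2:-→d3:-→d4:-→d5:-→d6:-→d7:-→d8:H0 -> H0
  lookup 128.13.247.96: bits 100000 walk d0:-→d1:H3→d2:-→d3:-→d4:-→d5:-→d6:- -> H3
  lookup 221.64.0.0: bits 1101110101 walk d0:-→d1:H3→d2:-→d3:-→d4:-→d5:-→d6:-→d7:-→d8:-→d9:-→d10:H4 -> H4
  add 131.246.80.0/20 -> H3 at depth 20
  - 131.246.80.0/20 clear@20
  - 128.0.0.0/1 clear@1
  lookup 221.64.0.7: bits 1101110101 walk d0:-→d1:-→d2:-→d3:-→d4:-→d5:-→d6:-→d7:-→d8:-→d9:-→d10:H4 -> H4
  lookup 131.246.0.0: bits 10000011111101100 walk d0:-→d1:-→d2:-→d3:-→d4:-→d5:-→d6:-→d7:-→d8:H0→d9:-→d10:-→d11:-→d12:-→d13:-→d14:-→d15:-→d16:H2→d17:- -> H2
  add 131.246.94.0/24 -> H4 at depth 24
  lookup 221.96.0.27: bits 110111010110 walk d0:-→d1:-→d2:-→d3:-→d4:-→d5:-→d6:-→d7:-→d8:-→d9:-→d10:H4→d11:-→d12:H2 -> H2
  lookup 131.0.0.16: bits 10000011 walk d0:-→d1:-→d2:-→d3:-→d4:-→d5:-→d6:-→d7:-→d8:H0 -> H0
  lookup 131.246.0.0: bits 10000011111101100 walk d0:-→d1:-→d2:-→d3:-→d4:-→d5:-→d6:-→d7:-→d8:H0→d9:-→d10:-→d11:-→d12:-→d13:-→d14:-→d15:-→d16:H2→d17:- -> H2
  - 131.0.0.0/8 clear@8
  add 131.246.80.0/20 -> H6 at depth 20
  add 221.111.0.0/16 -> H7 at depth 16
  add 221.111.199.0/24 -> H6 at depth 24

== LOOKUPS ==
["H3","H2","H0","H3","H4","H4","H2","H2","H0","H2"]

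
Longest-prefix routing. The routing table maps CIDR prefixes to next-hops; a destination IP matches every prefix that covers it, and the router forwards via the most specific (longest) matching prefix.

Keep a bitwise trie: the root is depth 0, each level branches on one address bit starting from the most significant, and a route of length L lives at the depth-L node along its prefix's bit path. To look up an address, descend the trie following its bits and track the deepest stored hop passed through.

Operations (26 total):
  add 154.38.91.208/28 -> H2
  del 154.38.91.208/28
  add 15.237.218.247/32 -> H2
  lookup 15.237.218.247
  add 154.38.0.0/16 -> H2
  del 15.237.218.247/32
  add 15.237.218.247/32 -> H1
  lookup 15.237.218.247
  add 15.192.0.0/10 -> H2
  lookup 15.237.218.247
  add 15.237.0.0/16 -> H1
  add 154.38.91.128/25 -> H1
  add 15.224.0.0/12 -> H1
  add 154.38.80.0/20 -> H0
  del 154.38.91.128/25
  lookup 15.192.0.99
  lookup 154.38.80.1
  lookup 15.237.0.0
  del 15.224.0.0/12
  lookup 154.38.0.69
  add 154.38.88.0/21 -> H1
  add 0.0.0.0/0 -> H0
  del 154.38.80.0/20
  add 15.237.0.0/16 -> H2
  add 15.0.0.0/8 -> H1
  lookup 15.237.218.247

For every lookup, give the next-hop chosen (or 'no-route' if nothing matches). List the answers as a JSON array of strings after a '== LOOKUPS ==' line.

Process each operation:
  add 154.38.91.208/28 -> H2 at depth 28
  - 154.38.91.208/28 clear@28
  add 15.237.218.247/32 -> H2 at depth 32
  ? 15.237.218.247  path d0:-→d1:-→d2:-→d3:-→d4:-→d5:-→d6:-→d7:-→d8:-→d9:-→d10:-→d11:-→d12:-→d13:-→d14:-→d15:-→d16:-→d17:-→d18:-→d19:-→d20:-→d21:-→d22:-→d23:-→d24:-→d25:-→d26:-→d27:-→d28:-→d29:-→d30:-→d31:-→d32:H2  best=H2
  add 154.38.0.0/16 -> H2 at depth 16
  - 15.237.218.247/32 clear@32
  add 15.237.218.247/32 -> H1 at depth 32
  ? 15.237.218.247  path d0:-→d1:-→d2:-→d3:-→d4:-→d5:-→d6:-→d7:-→d8:-→d9:-→d10:-→d11:-→d12:-→d13:-→d14:-→d15:-→d16:-→d17:-→d18:-→d19:-→d20:-→d21:-→d22:-→d23:-→d24:-→d25:-→d26:-→d27:-→d28:-→d29:-→d30:-→d31:-→d32:H1  best=H1
  add 15.192.0.0/10 -> H2 at depth 10
  ? 15.237.218.247  path d0:-→d1:-→d2:-→d3:-→d4:-→d5:-→d6:-→d7:-→d8:-→d9:-→d10:H2→d11:-→d12:-→d13:-→d14:-→d15:-→d16:-→d17:-→d18:-→d19:-→d20:-→d21:-→d22:-→d23:-→d24:-→d25:-→d26:-→d27:-→d28:-→d29:-→d30:-→d31:-→d32:H1  best=H1
  add 15.237.0.0/16 -> H1 at depth 16
  add 154.38.91.128/25 -> H1 at depth 25
  add 15.224.0.0/12 -> H1 at depth 12
  add 154.38.80.0/20 -> H0 at depth 20
  - 154.38.91.128/25 clear@25
  ? 15.192.0.99  path d0:-→d1:-→d2:-→d3:-→d4:-→d5:-→d6:-→d7:-→d8:-→d9:-→d10:H2  best=H2
  ? 154.38.80.1  path d0:-→d1:-→d2:-→d3:-→d4:-→d5:-→d6:-→d7:-→d8:-→d9:-→d10:-→d11:-→d12:-→d13:-→d14:-→d15:-→d16:H2→d17:-→d18:-→d19:-→d20:H0  best=H0
  ? 15.237.0.0  path d0:-→d1:-→d2:-→d3:-→d4:-→d5:-→d6:-→d7:-→d8:-→d9:-→d10:H2→d11:-→d12:H1→d13:-→d14:-→d15:-→d16:H1  best=H1
  - 15.224.0.0/12 clear@12
  ? 154.38.0.69  path d0:-→d1:-→d2:-→d3:-→d4:-→d5:-→d6:-→d7:-→d8:-→d9:-→d10:-→d11:-→d12:-→d13:-→d14:-→d15:-→d16:H2→d17:-  best=H2
  add 154.38.88.0/21 -> H1 at depth 21
  add 0.0.0.0/0 -> H0 at depth 0
  - 154.38.80.0/20 clear@20
  add 15.237.0.0/16 -> H2 at depth 16
  add 15.0.0.0/8 -> H1 at depth 8
  ? 15.237.218.247  path d0:H0→d1:-→d2:-→d3:-→d4:-→d5:-→d6:-→d7:-→d8:H1→d9:-→d10:H2→d11:-→d12:-→d13:-→d14:-→d15:-→d16:H2→d17:-→d18:-→d19:-→d20:-→d21:-→d22:-→d23:-→d24:-→d25:-→d26:-→d27:-→d28:-→d29:-→d30:-→d31:-→d32:H1  best=H1

== LOOKUPS ==
["H2","H1","H1","H2","H0","H1","H2","H1"]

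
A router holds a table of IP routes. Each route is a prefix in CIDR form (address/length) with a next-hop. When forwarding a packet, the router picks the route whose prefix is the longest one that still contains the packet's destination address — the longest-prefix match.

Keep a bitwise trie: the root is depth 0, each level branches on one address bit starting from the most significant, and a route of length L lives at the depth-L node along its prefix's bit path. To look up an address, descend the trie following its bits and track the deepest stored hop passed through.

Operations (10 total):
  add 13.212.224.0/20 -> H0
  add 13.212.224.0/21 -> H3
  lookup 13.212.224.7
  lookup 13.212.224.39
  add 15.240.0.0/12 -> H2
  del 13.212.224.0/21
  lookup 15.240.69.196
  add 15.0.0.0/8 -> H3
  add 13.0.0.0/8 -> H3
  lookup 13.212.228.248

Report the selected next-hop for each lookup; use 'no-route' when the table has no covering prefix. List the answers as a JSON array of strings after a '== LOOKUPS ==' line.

Apply in order:
  + 13.212.224.0/20 (H0) depth=20
  + 13.212.224.0/21 (H3) depth=21
  lookup 13.212.224.7: bits 000011011101010011100 walk d0:-→d1:-→d2:-→d3:-→d4:-→d5:-→d6:-→d7:-→d8:-→d9:-→d10:-→d11:-→d12:-→d13:-→d14:-→d15:-→d16:-→d17:-→d18:-→d19:-→d20:H0→d21:H3 -> H3
  lookup 13.212.224.39: bits 000011011101010011100 walk d0:-→d1:-→d2:-→d3:-→d4:-→d5:-→d6:-→d7:-→d8:-→d9:-→d10:-→d11:-→d12:-→d13:-→d14:-→d15:-→d16:-→d17:-→d18:-→d19:-→d20:H0→d21:H3 -> H3
  + 15.240.0.0/12 (H2) depth=12
  del 13.212.224.0/21 (clear depth 21)
  lookup 15.240.69.196: bits 000011111111 walk d0:-→d1:-→d2:-→d3:-→d4:-→d5:-→d6:-→d7:-→d8:-→d9:-→d10:-→d11:-→d12:H2 -> H2
  + 15.0.0.0/8 (H3) depth=8
  + 13.0.0.0/8 (H3) depth=8
  lookup 13.212.228.248: bits 000011011101010011100 walk d0:-→d1:-→d2:-→d3:-→d4:-→d5:-→d6:-→d7:-→d8:H3→d9:-→d10:-→d11:-→d12:-→d13:-→d14:-→d15:-→d16:-→d17:-→d18:-→d19:-→d20:H0→d21:- -> H0

== LOOKUPS ==
["H3","H3","H2","H0"]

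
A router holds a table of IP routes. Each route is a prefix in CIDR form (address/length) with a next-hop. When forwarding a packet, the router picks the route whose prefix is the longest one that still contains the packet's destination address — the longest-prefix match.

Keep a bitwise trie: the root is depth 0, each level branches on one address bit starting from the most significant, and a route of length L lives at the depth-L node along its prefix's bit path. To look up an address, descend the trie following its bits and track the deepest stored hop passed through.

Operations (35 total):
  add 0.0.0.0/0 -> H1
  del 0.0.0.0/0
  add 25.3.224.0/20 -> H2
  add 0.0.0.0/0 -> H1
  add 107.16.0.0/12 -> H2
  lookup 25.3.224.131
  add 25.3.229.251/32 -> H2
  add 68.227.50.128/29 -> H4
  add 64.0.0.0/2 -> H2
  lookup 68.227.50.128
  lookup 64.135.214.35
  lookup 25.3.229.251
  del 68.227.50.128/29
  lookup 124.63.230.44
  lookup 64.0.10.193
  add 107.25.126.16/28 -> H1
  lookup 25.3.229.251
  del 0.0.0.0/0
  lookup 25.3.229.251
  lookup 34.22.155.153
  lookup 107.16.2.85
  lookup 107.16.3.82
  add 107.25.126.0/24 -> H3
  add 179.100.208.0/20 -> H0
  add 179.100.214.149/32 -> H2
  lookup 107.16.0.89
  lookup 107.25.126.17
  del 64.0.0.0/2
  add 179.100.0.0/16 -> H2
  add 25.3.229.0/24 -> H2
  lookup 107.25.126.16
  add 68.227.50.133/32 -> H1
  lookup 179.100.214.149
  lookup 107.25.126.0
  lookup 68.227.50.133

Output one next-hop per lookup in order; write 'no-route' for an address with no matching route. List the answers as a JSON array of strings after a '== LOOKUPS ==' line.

Apply in order:
  add 0.0.0.0/0 -> H1 at depth 0
  - 0.0.0.0/0 clear@0
  add 25.3.224.0/20 -> H2 at depth 20
  add 0.0.0.0/0 -> H1 at depth 0
  add 107.16.0.0/12 -> H2 at depth 12
  lookup 25.3.224.131: bits 00011001000000111110 walk d0:H1→d1:-→d2:-→d3:-→d4:-→d5:-→d6:-→d7:-→d8:-→d9:-→d10:-→d11:-→d12:-→d13:-→d14:-→d15:-→d16:-→d17:-→d18:-→d19:-→d20:H2 -> H2
  add 25.3.229.251/32 -> H2 at depth 32
  add 68.227.50.128/29 -> H4 at depth 29
  add 64.0.0.0/2 -> H2 at depth 2
  lookup 68.227.50.128: bits 01000100111000110011001010000 walk d0:H1→d1:-→d2:H2→d3:-→d4:-→d5:-→d6:-→d7:-→d8:-→d9:-→d10:-→d11:-→d12:-→d13:-→d14:-→d15:-→d16:-→d17:-→d18:-→d19:-→d20:-→d21:-→d22:-→d23:-→d24:-→d25:-→d26:-→d27:-→d28:-→d29:H4 -> H4
  lookup 64.135.214.35: bits 01000 walk d0:H1→d1:-→d2:H2→d3:-→d4:-→d5:- -> H2
  lookup 25.3.229.251: bits 00011001000000111110010111111011 walk d0:H1→d1:-→d2:-→d3:-→d4:-→d5:-→d6:-→d7:-→d8:-→d9:-→d10:-→d11:-→d12:-→d13:-→d14:-→d15:-→d16:-→d17:-→d18:-→d19:-→d20:H2→d21:-→d22:-→d23:-→d24:-→d25:-→d26:-→d27:-→d28:-→d29:-→d30:-→d31:-→d32:H2 -> H2
  - 68.227.50.128/29 clear@29
  lookup 124.63.230.44: bits 011 walk d0:H1→d1:-→d2:H2→d3:- -> H2
  lookup 64.0.10.193: bits 01000 walk d0:H1→d1:-→d2:H2→d3:-→d4:-→d5:- -> H2
  add 107.25.126.16/28 -> H1 at depth 28
  lookup 25.3.229.251: bits 00011001000000111110010111111011 walk d0:H1→d1:-→d2:-→d3:-→d4:-→d5:-→d6:-→d7:-→d8:-→d9:-→d10:-→d11:-→d12:-→d13:-→d14:-→d15:-→d16:-→d17:-→d18:-→d19:-→d20:H2→d21:-→d22:-→d23:-→d24:-→d25:-→d26:-→d27:-→d28:-→d29:-→d30:-→d31:-→d32:H2 -> H2
  - 0.0.0.0/0 clear@0
  lookup 25.3.229.251: bits 00011001000000111110010111111011 walk d0:-→d1:-→d2:-→d3:-→d4:-→d5:-→d6:-→d7:-→d8:-→d9:-→d10:-→d11:-→d12:-→d13:-→d14:-→d15:-→d16:-→d17:-→d18:-→d19:-→d20:H2→d21:-→d22:-→d23:-→d24:-→d25:-→d26:-→d27:-→d28:-→d29:-→d30:-→d31:-→d32:H2 -> H2
  lookup 34.22.155.153: bits 00 walk d0:-→d1:-→d2:- -> no-route
  lookup 107.16.2.85: bits 011010110001 walk d0:-→d1:-→d2:H2→d3:-→d4:-→d5:-→d6:-→d7:-→d8:-→d9:-→d10:-→d11:-→d12:H2 -> H2
  lookup 107.16.3.82: bits 011010110001 walk d0:-→d1:-→d2:H2→d3:-→d4:-→d5:-→d6:-→d7:-→d8:-→d9:-→d10:-→d11:-→d12:H2 -> H2
  add 107.25.126.0/24 -> H3 at depth 24
  add 179.100.208.0/20 -> H0 at depth 20
  add 179.100.214.149/32 -> H2 at depth 32
  lookup 107.16.0.89: bits 011010110001 walk d0:-→d1:-→d2:H2→d3:-→d4:-→d5:-→d6:-→d7:-→d8:-→d9:-→d10:-→d11:-→d12:H2 -> H2
  lookup 107.25.126.17: bits 0110101100011001011111100001 walk d0:-→d1:-→d2:H2→d3:-→d4:-→d5:-→d6:-→d7:-→d8:-→d9:-→d10:-→d11:-→d12:H2→d13:-→d14:-→d15:-→d16:-→d17:-→d18:-→d19:-→d20:-→d21:-→d22:-→d23:-→d24:H3→d25:-→d26:-→d27:-→d28:H1 -> H1
  - 64.0.0.0/2 clear@2
  add 179.100.0.0/16 -> H2 at depth 16
  add 25.3.229.0/24 -> H2 at depth 24
  lookup 107.25.126.16: bits 0110101100011001011111100001 walk d0:-→d1:-→d2:-→d3:-→d4:-→d5:-→d6:-→d7:-→d8:-→d9:-→d10:-→d11:-→d12:H2→d13:-→d14:-→d15:-→d16:-→d17:-→d18:-→d19:-→d20:-→d21:-→d22:-→d23:-→d24:H3→d25:-→d26:-→d27:-→d28:H1 -> H1
  add 68.227.50.133/32 -> H1 at depth 32
  lookup 179.100.214.149: bits 10110011011001001101011010010101 walk d0:-→d1:-→d2:-→d3:-→d4:-→d5:-→d6:-→d7:-→d8:-→d9:-→d10:-→d11:-→d12:-→d13:-→d14:-→d15:-→d16:H2→d17:-→d18:-→d19:-→d20:H0→d21:-→d22:-→d23:-→d24:-→d25:-→d26:-→d27:-→d28:-→d29:-→d30:-→d31:-→d32:H2 -> H2
  lookup 107.25.126.0: bits 011010110001100101111110000 walk d0:-→d1:-→d2:-→d3:-→d4:-→d5:-→d6:-→d7:-→d8:-→d9:-→d10:-→d11:-→d12:H2→d13:-→d14:-→d15:-→d16:-→d17:-→d18:-→d19:-→d20:-→d21:-→d22:-→d23:-→d24:H3→d25:-→d26:-→d27:- -> H3
  lookup 68.227.50.133: bits 01000100111000110011001010000101 walk d0:-→d1:-→d2:-→d3:-→d4:-→d5:-→d6:-→d7:-→d8:-→d9:-→d10:-→d11:-→d12:-→d13:-→d14:-→d15:-→d16:-→d17:-→d18:-→d19:-→d20:-→d21:-→d22:-→d23:-→d24:-→d25:-→d26:-→d27:-→d28:-→d29:-→d30:-→d31:-→d32:H1 -> H1

== LOOKUPS ==
["H2","H4","H2","H2","H2","H2","H2","H2","no-route","H2","H2","H2","H1","H1","H2","H3","H1"]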